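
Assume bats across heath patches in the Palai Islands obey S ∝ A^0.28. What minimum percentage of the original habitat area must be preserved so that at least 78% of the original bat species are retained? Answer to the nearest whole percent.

41%

Need (A_new/A_old)^0.28 = 0.78, so A_new/A_old = 0.78^(1/0.28) = 0.78^3.571
ln(A_new/A_old) = ln 0.78 / 0.28 = -0.2485 / 0.28 = -0.8874
A_new/A_old = e^-0.8874 ≈ 0.4117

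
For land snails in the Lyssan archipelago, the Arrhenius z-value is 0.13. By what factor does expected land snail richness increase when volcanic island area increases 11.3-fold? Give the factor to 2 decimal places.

1.37

S₂/S₁ = (A₂/A₁)^z = 11.3^0.13
ln(S₂/S₁) = 0.13 × ln 11.3 = 0.13 × 2.4248 = 0.3152
S₂/S₁ = e^0.3152 ≈ 1.371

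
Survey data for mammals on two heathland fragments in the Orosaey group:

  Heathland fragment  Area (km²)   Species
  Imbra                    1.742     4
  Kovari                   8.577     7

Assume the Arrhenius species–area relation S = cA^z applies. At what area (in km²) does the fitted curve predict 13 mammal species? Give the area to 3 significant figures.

z = ln(7/4) / ln(8.577/1.742) = 0.5596 / 1.5941 = 0.3511
c = 4 / 1.742^0.3511 = 4 / 1.215 = 3.292
A = (13/3.292)^(1/0.3511) ⇒ ln A = ln(3.949)/0.3511 = 3.9124
A = e^3.9124 ≈ 50.02 km²

50.0 km²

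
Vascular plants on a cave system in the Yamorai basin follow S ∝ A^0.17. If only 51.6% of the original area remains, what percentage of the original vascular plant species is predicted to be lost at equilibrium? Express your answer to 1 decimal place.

S_new/S_old = (A_new/A_old)^z = 0.516^0.17
= exp(0.17 × ln 0.516) = exp(0.17 × -0.6616) = exp(-0.1125) ≈ 0.8936
Fraction lost = 1 − 0.8936 = 0.1064

10.6%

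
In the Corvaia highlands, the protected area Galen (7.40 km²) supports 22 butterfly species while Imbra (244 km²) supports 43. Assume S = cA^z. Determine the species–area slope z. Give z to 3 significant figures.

Taking logs: ln S = ln c + z ln A, so z = (ln S₂ − ln S₁)/(ln A₂ − ln A₁).
z = ln(43/22) / ln(244/7.4) = ln(1.955) / ln(32.97) = 0.6702 / 3.4957 = 0.1917

0.192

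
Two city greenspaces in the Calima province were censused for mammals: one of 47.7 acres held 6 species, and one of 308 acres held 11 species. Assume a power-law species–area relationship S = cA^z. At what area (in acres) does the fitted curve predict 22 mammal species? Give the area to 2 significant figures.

z = ln(11/6) / ln(308/47.7) = 0.6061 / 1.8652 = 0.3250
c = 6 / 47.7^0.3250 = 6 / 3.511 = 1.709
A = (22/1.709)^(1/0.3250) ⇒ ln A = ln(12.88)/0.3250 = 7.8630
A = e^7.8630 ≈ 2599 acres

2600 acres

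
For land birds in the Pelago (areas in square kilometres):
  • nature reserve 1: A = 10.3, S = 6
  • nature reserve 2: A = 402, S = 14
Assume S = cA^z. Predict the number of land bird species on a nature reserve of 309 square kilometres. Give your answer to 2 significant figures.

z = ln(14/6) / ln(402/10.3) = 0.8473 / 3.6643 = 0.2312
c = 6 / 10.3^0.2312 = 6 / 1.715 = 3.499
S₃ = 3.499 × 309^0.2312 = 3.499 × 3.765 ≈ 13.17

13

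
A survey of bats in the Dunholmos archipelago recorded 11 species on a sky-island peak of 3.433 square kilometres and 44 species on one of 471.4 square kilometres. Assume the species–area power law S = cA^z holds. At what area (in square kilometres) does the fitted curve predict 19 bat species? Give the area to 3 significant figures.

z = ln(44/11) / ln(471.4/3.433) = 1.3863 / 4.9223 = 0.2816
c = 11 / 3.433^0.2816 = 11 / 1.415 = 7.772
A = (19/7.772)^(1/0.2816) ⇒ ln A = ln(2.445)/0.2816 = 3.1740
A = e^3.1740 ≈ 23.9 square kilometres

23.9 square kilometres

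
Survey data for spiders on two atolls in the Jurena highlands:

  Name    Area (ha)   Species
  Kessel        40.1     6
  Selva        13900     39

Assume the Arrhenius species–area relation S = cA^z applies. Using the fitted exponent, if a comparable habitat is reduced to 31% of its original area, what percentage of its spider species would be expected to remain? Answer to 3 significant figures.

68.7%

z = ln(39/6) / ln(13900/40.1) = 1.8718 / 5.8483 = 0.3201
S_new/S_old = (A_new/A_old)^z = 0.31^0.3201 = exp(0.3201 × -1.1712) = 0.6874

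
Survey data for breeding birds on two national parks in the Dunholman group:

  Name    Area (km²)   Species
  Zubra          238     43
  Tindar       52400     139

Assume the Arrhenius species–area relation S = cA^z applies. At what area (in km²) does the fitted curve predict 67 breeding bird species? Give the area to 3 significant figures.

1830 km²

z = ln(139/43) / ln(52400/238) = 1.1733 / 5.3944 = 0.2175
c = 43 / 238^0.2175 = 43 / 3.288 = 13.08
A = (67/13.08)^(1/0.2175) ⇒ ln A = ln(5.123)/0.2175 = 7.5113
A = e^7.5113 ≈ 1829 km²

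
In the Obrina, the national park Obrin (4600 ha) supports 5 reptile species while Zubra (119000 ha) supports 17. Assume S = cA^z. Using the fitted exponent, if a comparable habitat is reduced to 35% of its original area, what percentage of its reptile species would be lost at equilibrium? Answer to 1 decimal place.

z = ln(17/5) / ln(119000/4600) = 1.2238 / 3.2531 = 0.3762
S_new/S_old = (A_new/A_old)^z = 0.35^0.3762 = exp(0.3762 × -1.0498) = 0.6737
Fraction lost = 1 − 0.6737 = 0.3263

32.6%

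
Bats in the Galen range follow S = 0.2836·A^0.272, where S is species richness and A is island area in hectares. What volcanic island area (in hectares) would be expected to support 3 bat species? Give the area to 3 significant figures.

5840 hectares

3 = 0.2836 × A^0.272  ⇒  A^0.272 = 3/0.2836 = 10.58
ln A = ln(10.58) / 0.272 = 2.3588 / 0.272 = 8.6721
A = e^8.6721 ≈ 5838 hectares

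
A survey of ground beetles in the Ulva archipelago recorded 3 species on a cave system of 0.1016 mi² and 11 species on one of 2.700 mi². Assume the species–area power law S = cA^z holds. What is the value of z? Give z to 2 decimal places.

Taking logs: ln S = ln c + z ln A, so z = (ln S₂ − ln S₁)/(ln A₂ − ln A₁).
z = ln(11/3) / ln(2.7/0.1016) = ln(3.667) / ln(26.57) = 1.2993 / 3.2800 = 0.3961

0.40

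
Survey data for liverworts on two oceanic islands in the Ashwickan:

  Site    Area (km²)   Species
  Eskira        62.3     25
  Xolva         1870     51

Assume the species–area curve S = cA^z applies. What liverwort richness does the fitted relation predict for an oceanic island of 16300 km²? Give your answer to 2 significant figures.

z = ln(51/25) / ln(1870/62.3) = 0.7129 / 3.4017 = 0.2096
c = 25 / 62.3^0.2096 = 25 / 2.377 = 10.52
S₃ = 10.52 × 16300^0.2096 = 10.52 × 7.635 ≈ 80.29

80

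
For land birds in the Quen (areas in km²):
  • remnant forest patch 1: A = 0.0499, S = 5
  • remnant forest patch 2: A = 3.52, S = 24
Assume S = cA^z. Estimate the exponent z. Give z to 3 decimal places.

Taking logs: ln S = ln c + z ln A, so z = (ln S₂ − ln S₁)/(ln A₂ − ln A₁).
z = ln(24/5) / ln(3.52/0.0499) = ln(4.8) / ln(70.54) = 1.5686 / 4.2562 = 0.3685

0.369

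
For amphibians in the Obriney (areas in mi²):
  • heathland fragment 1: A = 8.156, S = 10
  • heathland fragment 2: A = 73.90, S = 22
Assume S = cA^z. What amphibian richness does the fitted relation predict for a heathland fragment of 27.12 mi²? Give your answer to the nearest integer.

15

z = ln(22/10) / ln(73.9/8.156) = 0.7885 / 2.2040 = 0.3577
c = 10 / 8.156^0.3577 = 10 / 2.119 = 4.72
S₃ = 4.72 × 27.12^0.3577 = 4.72 × 3.257 ≈ 15.37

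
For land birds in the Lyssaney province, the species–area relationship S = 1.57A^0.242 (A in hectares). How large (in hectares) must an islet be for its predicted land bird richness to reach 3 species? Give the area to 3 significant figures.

3 = 1.57 × A^0.242  ⇒  A^0.242 = 3/1.57 = 1.911
ln A = ln(1.911) / 0.242 = 0.6475 / 0.242 = 2.6758
A = e^2.6758 ≈ 14.52 hectares

14.5 hectares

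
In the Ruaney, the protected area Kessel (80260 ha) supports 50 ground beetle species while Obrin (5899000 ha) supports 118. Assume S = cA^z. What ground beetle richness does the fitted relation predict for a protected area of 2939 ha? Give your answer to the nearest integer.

z = ln(118/50) / ln(5899000/80260) = 0.8587 / 4.2973 = 0.1998
c = 50 / 80260^0.1998 = 50 / 9.55 = 5.236
S₃ = 5.236 × 2939^0.1998 = 5.236 × 4.932 ≈ 25.82

26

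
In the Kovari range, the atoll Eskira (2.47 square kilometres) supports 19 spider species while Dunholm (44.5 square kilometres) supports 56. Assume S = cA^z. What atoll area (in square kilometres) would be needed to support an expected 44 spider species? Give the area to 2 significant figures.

z = ln(56/19) / ln(44.5/2.47) = 1.0809 / 2.8913 = 0.3739
c = 19 / 2.47^0.3739 = 19 / 1.402 = 13.55
A = (44/13.55)^(1/0.3739) ⇒ ln A = ln(3.247)/0.3739 = 3.1504
A = e^3.1504 ≈ 23.35 square kilometres

23 square kilometres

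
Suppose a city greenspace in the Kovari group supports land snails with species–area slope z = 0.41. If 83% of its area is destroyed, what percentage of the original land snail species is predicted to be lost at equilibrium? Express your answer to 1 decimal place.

51.6%

S_new/S_old = (A_new/A_old)^z = 0.17^0.41
= exp(0.41 × ln 0.17) = exp(0.41 × -1.7720) = exp(-0.7265) ≈ 0.4836
Fraction lost = 1 − 0.4836 = 0.5164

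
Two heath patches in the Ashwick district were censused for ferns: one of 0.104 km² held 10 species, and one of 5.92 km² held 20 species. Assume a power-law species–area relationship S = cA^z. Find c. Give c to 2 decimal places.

z = ln(S₂/S₁) / ln(A₂/A₁) = ln(20/10) / ln(5.92/0.104) = 0.6931 / 4.0417 = 0.1715
c = S₁ / A₁^z = 10 / 0.104^0.1715 = 10 / 0.6783 = 14.74

14.74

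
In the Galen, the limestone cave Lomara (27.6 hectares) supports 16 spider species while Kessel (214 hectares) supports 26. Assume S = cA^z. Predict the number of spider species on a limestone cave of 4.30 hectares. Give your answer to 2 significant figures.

10

z = ln(26/16) / ln(214/27.6) = 0.4855 / 2.0482 = 0.2370
c = 16 / 27.6^0.2370 = 16 / 2.196 = 7.287
S₃ = 7.287 × 4.3^0.2370 = 7.287 × 1.413 ≈ 10.3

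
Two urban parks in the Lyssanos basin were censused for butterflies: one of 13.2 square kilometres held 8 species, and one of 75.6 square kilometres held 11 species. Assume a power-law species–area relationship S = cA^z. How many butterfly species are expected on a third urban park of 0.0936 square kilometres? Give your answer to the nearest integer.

z = ln(11/8) / ln(75.6/13.2) = 0.3185 / 1.7452 = 0.1825
c = 8 / 13.2^0.1825 = 8 / 1.601 = 4.996
S₃ = 4.996 × 0.0936^0.1825 = 4.996 × 0.6491 ≈ 3.243

3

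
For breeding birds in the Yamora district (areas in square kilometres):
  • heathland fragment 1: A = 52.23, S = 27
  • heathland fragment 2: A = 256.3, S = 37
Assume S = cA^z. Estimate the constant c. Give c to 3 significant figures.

12.3

z = ln(S₂/S₁) / ln(A₂/A₁) = ln(37/27) / ln(256.3/52.23) = 0.3151 / 1.5907 = 0.1981
c = S₁ / A₁^z = 27 / 52.23^0.1981 = 27 / 2.189 = 12.33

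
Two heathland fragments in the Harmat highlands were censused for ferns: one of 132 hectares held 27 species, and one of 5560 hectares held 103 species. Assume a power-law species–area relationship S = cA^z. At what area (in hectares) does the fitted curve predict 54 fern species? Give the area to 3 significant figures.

z = ln(103/27) / ln(5560/132) = 1.3389 / 3.7406 = 0.3579
c = 27 / 132^0.3579 = 27 / 5.742 = 4.702
A = (54/4.702)^(1/0.3579) ⇒ ln A = ln(11.48)/0.3579 = 6.8193
A = e^6.8193 ≈ 915.3 hectares

915 hectares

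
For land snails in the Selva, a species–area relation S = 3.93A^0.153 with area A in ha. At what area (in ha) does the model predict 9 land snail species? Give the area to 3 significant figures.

9 = 3.93 × A^0.153  ⇒  A^0.153 = 9/3.93 = 2.29
ln A = ln(2.29) / 0.153 = 0.8286 / 0.153 = 5.4156
A = e^5.4156 ≈ 224.9 ha

225 ha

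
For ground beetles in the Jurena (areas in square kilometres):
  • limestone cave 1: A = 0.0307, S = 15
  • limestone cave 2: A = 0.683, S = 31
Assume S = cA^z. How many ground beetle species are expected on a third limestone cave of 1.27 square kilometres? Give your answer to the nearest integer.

36

z = ln(31/15) / ln(0.683/0.0307) = 0.7259 / 3.1022 = 0.2340
c = 15 / 0.0307^0.2340 = 15 / 0.4426 = 33.89
S₃ = 33.89 × 1.27^0.2340 = 33.89 × 1.058 ≈ 35.84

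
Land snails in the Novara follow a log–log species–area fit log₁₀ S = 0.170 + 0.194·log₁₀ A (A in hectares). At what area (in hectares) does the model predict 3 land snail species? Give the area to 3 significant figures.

3 = 1.479 × A^0.194  ⇒  A^0.194 = 3/1.479 = 2.028
ln A = ln(2.028) / 0.194 = 0.7072 / 0.194 = 3.6452
A = e^3.6452 ≈ 38.29 hectares

38.3 hectares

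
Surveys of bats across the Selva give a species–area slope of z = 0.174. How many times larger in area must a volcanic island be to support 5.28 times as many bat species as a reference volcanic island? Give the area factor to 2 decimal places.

(A₂/A₁)^0.174 = 5.28, so A₂/A₁ = 5.28^(1/0.174) = 5.28^5.747
ln(A₂/A₁) = ln 5.28 / 0.174 = 1.6639 / 0.174 = 9.5628
A₂/A₁ = e^9.5628 ≈ 14226

14225.53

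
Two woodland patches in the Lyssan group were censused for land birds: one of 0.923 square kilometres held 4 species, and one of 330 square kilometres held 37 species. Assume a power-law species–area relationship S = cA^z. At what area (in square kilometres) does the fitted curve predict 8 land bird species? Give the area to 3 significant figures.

z = ln(37/4) / ln(330/0.923) = 2.2246 / 5.8792 = 0.3784
c = 4 / 0.923^0.3784 = 4 / 0.9701 = 4.123
A = (8/4.123)^(1/0.3784) ⇒ ln A = ln(1.94)/0.3784 = 1.7517
A = e^1.7517 ≈ 5.764 square kilometres

5.76 square kilometres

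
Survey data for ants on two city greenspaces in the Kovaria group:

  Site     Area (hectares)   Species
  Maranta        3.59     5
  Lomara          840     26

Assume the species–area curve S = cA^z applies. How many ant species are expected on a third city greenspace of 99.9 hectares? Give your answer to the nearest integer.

z = ln(26/5) / ln(840/3.59) = 1.6487 / 5.4552 = 0.3022
c = 5 / 3.59^0.3022 = 5 / 1.471 = 3.398
S₃ = 3.398 × 99.9^0.3022 = 3.398 × 4.021 ≈ 13.66

14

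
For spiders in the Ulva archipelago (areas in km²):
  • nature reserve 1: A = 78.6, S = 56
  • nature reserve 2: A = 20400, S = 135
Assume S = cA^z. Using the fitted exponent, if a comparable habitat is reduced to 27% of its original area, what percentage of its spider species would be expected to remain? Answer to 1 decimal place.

81.3%

z = ln(135/56) / ln(20400/78.6) = 0.8799 / 5.5589 = 0.1583
S_new/S_old = (A_new/A_old)^z = 0.27^0.1583 = exp(0.1583 × -1.3093) = 0.8128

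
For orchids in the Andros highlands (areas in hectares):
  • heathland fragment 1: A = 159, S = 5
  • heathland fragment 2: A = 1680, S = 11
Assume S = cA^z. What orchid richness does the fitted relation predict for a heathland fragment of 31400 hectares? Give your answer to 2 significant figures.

29

z = ln(11/5) / ln(1680/159) = 0.7885 / 2.3576 = 0.3344
c = 5 / 159^0.3344 = 5 / 5.448 = 0.9178
S₃ = 0.9178 × 31400^0.3344 = 0.9178 × 31.91 ≈ 29.29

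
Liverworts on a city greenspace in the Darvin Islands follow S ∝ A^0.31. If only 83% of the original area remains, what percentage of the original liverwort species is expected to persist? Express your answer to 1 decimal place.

94.4%

S_new/S_old = (A_new/A_old)^z = 0.83^0.31
= exp(0.31 × ln 0.83) = exp(0.31 × -0.1863) = exp(-0.0578) ≈ 0.9439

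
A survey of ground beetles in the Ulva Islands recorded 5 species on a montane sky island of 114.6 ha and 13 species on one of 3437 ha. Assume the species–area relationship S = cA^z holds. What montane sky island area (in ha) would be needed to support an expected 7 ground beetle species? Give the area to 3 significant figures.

z = ln(13/5) / ln(3437/114.6) = 0.9555 / 3.4009 = 0.2810
c = 5 / 114.6^0.2810 = 5 / 3.789 = 1.32
A = (7/1.32)^(1/0.2810) ⇒ ln A = ln(5.305)/0.2810 = 5.9390
A = e^5.9390 ≈ 379.6 ha

380 ha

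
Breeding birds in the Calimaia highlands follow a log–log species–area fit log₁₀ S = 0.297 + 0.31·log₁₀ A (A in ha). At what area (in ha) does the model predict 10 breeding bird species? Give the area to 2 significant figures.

190 ha

10 = 1.982 × A^0.31  ⇒  A^0.31 = 10/1.982 = 5.047
ln A = ln(5.047) / 0.31 = 1.6187 / 0.31 = 5.2217
A = e^5.2217 ≈ 185.2 ha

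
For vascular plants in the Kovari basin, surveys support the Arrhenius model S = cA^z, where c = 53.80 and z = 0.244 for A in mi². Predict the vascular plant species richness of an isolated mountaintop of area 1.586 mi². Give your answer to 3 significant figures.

S = 53.8 × 1.586^0.244 = 53.8 × 1.119 ≈ 60.21

60.2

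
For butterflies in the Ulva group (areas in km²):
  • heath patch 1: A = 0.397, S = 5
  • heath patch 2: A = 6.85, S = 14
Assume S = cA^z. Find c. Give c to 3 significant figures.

6.98

z = ln(S₂/S₁) / ln(A₂/A₁) = ln(14/5) / ln(6.85/0.397) = 1.0296 / 2.8481 = 0.3615
c = S₁ / A₁^z = 5 / 0.397^0.3615 = 5 / 0.7161 = 6.983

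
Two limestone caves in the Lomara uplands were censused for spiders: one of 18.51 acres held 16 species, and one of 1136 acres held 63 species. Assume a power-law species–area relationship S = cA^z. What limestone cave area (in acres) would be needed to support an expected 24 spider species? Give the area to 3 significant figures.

62.6 acres

z = ln(63/16) / ln(1136/18.51) = 1.3705 / 4.1170 = 0.3329
c = 16 / 18.51^0.3329 = 16 / 2.642 = 6.056
A = (24/6.056)^(1/0.3329) ⇒ ln A = ln(3.963)/0.3329 = 4.1363
A = e^4.1363 ≈ 62.57 acres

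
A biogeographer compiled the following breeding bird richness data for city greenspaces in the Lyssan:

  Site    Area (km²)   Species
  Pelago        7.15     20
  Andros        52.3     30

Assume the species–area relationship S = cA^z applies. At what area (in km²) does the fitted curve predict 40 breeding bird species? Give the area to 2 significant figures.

210 km²

z = ln(30/20) / ln(52.3/7.15) = 0.4055 / 1.9899 = 0.2038
c = 20 / 7.15^0.2038 = 20 / 1.493 = 13.4
A = (40/13.4)^(1/0.2038) ⇒ ln A = ln(2.986)/0.2038 = 5.3688
A = e^5.3688 ≈ 214.6 km²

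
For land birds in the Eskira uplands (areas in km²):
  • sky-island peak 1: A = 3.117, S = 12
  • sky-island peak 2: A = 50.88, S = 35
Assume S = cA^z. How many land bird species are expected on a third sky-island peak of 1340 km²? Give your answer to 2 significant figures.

120

z = ln(35/12) / ln(50.88/3.117) = 1.0704 / 2.7926 = 0.3833
c = 12 / 3.117^0.3833 = 12 / 1.546 = 7.761
S₃ = 7.761 × 1340^0.3833 = 7.761 × 15.8 ≈ 122.6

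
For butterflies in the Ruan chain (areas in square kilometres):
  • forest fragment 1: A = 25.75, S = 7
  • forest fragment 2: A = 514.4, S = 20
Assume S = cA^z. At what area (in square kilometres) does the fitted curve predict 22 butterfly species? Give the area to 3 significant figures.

z = ln(20/7) / ln(514.4/25.75) = 1.0498 / 2.9946 = 0.3506
c = 7 / 25.75^0.3506 = 7 / 3.123 = 2.241
A = (22/2.241)^(1/0.3506) ⇒ ln A = ln(9.815)/0.3506 = 6.5149
A = e^6.5149 ≈ 675.1 square kilometres

675 square kilometres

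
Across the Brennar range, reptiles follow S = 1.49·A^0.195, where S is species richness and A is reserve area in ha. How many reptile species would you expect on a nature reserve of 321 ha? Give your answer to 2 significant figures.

S = 1.49 × 321^0.195
ln S = ln 1.49 + 0.195 × ln 321 = 0.3988 + 0.195 × 5.7714 = 1.5242
S = e^1.5242 ≈ 4.592

4.6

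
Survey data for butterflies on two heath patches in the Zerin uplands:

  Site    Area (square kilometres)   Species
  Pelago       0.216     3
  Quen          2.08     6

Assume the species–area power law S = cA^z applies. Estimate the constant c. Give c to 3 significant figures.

z = ln(S₂/S₁) / ln(A₂/A₁) = ln(6/3) / ln(2.08/0.216) = 0.6931 / 2.2648 = 0.3060
c = S₁ / A₁^z = 3 / 0.216^0.3060 = 3 / 0.6256 = 4.795

4.80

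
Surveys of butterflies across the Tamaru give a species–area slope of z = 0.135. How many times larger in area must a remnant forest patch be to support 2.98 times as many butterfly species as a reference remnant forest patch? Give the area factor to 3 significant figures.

(A₂/A₁)^0.135 = 2.98, so A₂/A₁ = 2.98^(1/0.135) = 2.98^7.407
ln(A₂/A₁) = ln 2.98 / 0.135 = 1.0919 / 0.135 = 8.0883
A₂/A₁ = e^8.0883 ≈ 3256

3260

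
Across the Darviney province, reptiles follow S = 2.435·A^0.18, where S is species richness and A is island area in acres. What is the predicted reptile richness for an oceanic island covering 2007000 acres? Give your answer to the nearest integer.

33 species

S = 2.435 × 2007000^0.18 = 2.435 × 13.63 ≈ 33.19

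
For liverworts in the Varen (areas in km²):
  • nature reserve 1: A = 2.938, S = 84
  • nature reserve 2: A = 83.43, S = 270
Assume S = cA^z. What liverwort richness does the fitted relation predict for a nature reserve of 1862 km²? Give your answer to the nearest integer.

z = ln(270/84) / ln(83.43/2.938) = 1.1676 / 3.3463 = 0.3489
c = 84 / 2.938^0.3489 = 84 / 1.457 = 57.67
S₃ = 57.67 × 1862^0.3489 = 57.67 × 13.84 ≈ 797.9

798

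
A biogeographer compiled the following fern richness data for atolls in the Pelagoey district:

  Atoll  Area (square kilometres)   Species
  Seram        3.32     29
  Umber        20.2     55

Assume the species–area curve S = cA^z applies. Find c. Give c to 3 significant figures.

19.0

z = ln(S₂/S₁) / ln(A₂/A₁) = ln(55/29) / ln(20.2/3.32) = 0.6400 / 1.8057 = 0.3545
c = S₁ / A₁^z = 29 / 3.32^0.3545 = 29 / 1.53 = 18.95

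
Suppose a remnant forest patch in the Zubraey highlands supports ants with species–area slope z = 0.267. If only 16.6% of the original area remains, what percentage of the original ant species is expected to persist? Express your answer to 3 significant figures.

S_new/S_old = (A_new/A_old)^z = 0.166^0.267
= exp(0.267 × ln 0.166) = exp(0.267 × -1.7958) = exp(-0.4795) ≈ 0.6191

61.9%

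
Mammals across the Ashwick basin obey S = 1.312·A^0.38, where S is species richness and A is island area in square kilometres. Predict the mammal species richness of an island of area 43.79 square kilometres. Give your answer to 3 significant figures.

S = 1.312 × 43.79^0.38
ln S = ln 1.312 + 0.38 × ln 43.79 = 0.2716 + 0.38 × 3.7794 = 1.7077
S = e^1.7077 ≈ 5.516

5.52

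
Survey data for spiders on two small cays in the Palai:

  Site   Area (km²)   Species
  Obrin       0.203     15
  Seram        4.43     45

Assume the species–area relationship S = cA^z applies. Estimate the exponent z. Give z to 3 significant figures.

0.356

Taking logs: ln S = ln c + z ln A, so z = (ln S₂ − ln S₁)/(ln A₂ − ln A₁).
z = ln(45/15) / ln(4.43/0.203) = ln(3) / ln(21.82) = 1.0986 / 3.0829 = 0.3564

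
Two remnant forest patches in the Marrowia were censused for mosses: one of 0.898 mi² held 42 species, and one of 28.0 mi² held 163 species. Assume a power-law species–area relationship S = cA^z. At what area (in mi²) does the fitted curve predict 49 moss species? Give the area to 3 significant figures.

1.33 mi²

z = ln(163/42) / ln(28/0.898) = 1.3561 / 3.4398 = 0.3942
c = 42 / 0.898^0.3942 = 42 / 0.9585 = 43.82
A = (49/43.82)^(1/0.3942) ⇒ ln A = ln(1.118)/0.3942 = 0.2834
A = e^0.2834 ≈ 1.328 mi²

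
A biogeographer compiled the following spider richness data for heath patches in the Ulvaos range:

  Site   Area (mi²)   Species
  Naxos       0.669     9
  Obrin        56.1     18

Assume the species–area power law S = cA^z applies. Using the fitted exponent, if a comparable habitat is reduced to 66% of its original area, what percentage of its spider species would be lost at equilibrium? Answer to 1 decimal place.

6.3%

z = ln(18/9) / ln(56.1/0.669) = 0.6931 / 4.4291 = 0.1565
S_new/S_old = (A_new/A_old)^z = 0.66^0.1565 = exp(0.1565 × -0.4155) = 0.937
Fraction lost = 1 − 0.937 = 0.06296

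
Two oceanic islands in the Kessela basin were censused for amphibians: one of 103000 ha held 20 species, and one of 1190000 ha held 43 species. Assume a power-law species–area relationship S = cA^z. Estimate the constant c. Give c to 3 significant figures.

z = ln(S₂/S₁) / ln(A₂/A₁) = ln(43/20) / ln(1190000/103000) = 0.7655 / 2.4470 = 0.3128
c = S₁ / A₁^z = 20 / 103000^0.3128 = 20 / 36.99 = 0.5406

0.541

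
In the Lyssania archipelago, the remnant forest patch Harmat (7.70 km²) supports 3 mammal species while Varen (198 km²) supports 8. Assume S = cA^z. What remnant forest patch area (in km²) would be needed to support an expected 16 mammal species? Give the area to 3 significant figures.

z = ln(8/3) / ln(198/7.7) = 0.9808 / 3.2470 = 0.3021
c = 3 / 7.7^0.3021 = 3 / 1.853 = 1.619
A = (16/1.619)^(1/0.3021) ⇒ ln A = ln(9.881)/0.3021 = 7.5829
A = e^7.5829 ≈ 1964 km²

1960 km²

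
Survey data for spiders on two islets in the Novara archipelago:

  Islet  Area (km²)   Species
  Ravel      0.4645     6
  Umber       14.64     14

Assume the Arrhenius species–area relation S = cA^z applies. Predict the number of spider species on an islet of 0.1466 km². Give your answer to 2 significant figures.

4.5

z = ln(14/6) / ln(14.64/0.4645) = 0.8473 / 3.4506 = 0.2456
c = 6 / 0.4645^0.2456 = 6 / 0.8284 = 7.243
S₃ = 7.243 × 0.1466^0.2456 = 7.243 × 0.6241 ≈ 4.52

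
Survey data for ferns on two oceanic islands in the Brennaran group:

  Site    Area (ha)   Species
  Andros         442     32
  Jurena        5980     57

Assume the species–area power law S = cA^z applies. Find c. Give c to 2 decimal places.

z = ln(S₂/S₁) / ln(A₂/A₁) = ln(57/32) / ln(5980/442) = 0.5773 / 2.6049 = 0.2216
c = S₁ / A₁^z = 32 / 442^0.2216 = 32 / 3.857 = 8.296

8.30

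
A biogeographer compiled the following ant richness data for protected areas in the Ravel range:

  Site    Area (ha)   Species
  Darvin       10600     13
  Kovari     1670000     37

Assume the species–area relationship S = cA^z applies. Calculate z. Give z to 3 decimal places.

Taking logs: ln S = ln c + z ln A, so z = (ln S₂ − ln S₁)/(ln A₂ − ln A₁).
z = ln(37/13) / ln(1670000/10600) = ln(2.846) / ln(157.5) = 1.0460 / 5.0597 = 0.2067

0.207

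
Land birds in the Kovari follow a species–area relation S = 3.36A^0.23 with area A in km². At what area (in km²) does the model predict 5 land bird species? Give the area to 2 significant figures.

5.6 km²

5 = 3.36 × A^0.23  ⇒  A^0.23 = 5/3.36 = 1.488
ln A = ln(1.488) / 0.23 = 0.3975 / 0.23 = 1.7282
A = e^1.7282 ≈ 5.631 km²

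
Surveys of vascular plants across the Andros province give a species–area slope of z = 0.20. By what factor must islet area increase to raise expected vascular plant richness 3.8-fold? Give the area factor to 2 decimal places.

(A₂/A₁)^0.2 = 3.8, so A₂/A₁ = 3.8^(1/0.2) = 3.8^5
ln(A₂/A₁) = ln 3.8 / 0.2 = 1.3350 / 0.2 = 6.6750
A₂/A₁ = e^6.6750 ≈ 792.4

792.35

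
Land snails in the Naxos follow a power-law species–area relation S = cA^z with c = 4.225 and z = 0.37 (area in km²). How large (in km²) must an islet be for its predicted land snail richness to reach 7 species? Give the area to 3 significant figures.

3.91 km²

7 = 4.225 × A^0.37  ⇒  A^0.37 = 7/4.225 = 1.657
ln A = ln(1.657) / 0.37 = 0.5049 / 0.37 = 1.3646
A = e^1.3646 ≈ 3.914 km²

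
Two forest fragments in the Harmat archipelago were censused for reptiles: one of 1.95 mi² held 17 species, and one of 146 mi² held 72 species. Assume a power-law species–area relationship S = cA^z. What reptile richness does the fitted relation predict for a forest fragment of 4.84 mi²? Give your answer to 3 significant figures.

z = ln(72/17) / ln(146/1.95) = 1.4435 / 4.3158 = 0.3345
c = 17 / 1.95^0.3345 = 17 / 1.25 = 13.6
S₃ = 13.6 × 4.84^0.3345 = 13.6 × 1.695 ≈ 23.04

23.0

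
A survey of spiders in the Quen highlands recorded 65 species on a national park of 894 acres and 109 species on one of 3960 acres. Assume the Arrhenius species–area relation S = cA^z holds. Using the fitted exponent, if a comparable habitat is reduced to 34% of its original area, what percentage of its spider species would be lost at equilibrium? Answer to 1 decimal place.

z = ln(109/65) / ln(3960/894) = 0.5170 / 1.4883 = 0.3474
S_new/S_old = (A_new/A_old)^z = 0.34^0.3474 = exp(0.3474 × -1.0788) = 0.6875
Fraction lost = 1 − 0.6875 = 0.3125

31.3%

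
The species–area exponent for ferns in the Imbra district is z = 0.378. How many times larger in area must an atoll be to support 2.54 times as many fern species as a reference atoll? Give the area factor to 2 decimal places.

11.78

(A₂/A₁)^0.378 = 2.54, so A₂/A₁ = 2.54^(1/0.378) = 2.54^2.646
ln(A₂/A₁) = ln 2.54 / 0.378 = 0.9322 / 0.378 = 2.4660
A₂/A₁ = e^2.4660 ≈ 11.78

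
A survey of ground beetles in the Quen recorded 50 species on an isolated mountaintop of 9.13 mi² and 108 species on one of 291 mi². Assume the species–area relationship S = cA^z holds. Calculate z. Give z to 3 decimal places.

Taking logs: ln S = ln c + z ln A, so z = (ln S₂ − ln S₁)/(ln A₂ − ln A₁).
z = ln(108/50) / ln(291/9.13) = ln(2.16) / ln(31.87) = 0.7701 / 3.4618 = 0.2225

0.222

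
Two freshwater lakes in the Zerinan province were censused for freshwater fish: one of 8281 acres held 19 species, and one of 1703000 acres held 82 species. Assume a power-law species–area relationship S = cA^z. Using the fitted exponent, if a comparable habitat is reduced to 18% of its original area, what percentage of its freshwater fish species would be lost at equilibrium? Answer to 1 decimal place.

z = ln(82/19) / ln(1703000/8281) = 1.4623 / 5.3262 = 0.2745
S_new/S_old = (A_new/A_old)^z = 0.18^0.2745 = exp(0.2745 × -1.7148) = 0.6245
Fraction lost = 1 − 0.6245 = 0.3755

37.5%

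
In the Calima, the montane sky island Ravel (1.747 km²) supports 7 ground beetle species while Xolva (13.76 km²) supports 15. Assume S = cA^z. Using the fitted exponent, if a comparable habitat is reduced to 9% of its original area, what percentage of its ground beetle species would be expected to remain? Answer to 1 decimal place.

41.1%

z = ln(15/7) / ln(13.76/1.747) = 0.7621 / 2.0639 = 0.3693
S_new/S_old = (A_new/A_old)^z = 0.09^0.3693 = exp(0.3693 × -2.4079) = 0.411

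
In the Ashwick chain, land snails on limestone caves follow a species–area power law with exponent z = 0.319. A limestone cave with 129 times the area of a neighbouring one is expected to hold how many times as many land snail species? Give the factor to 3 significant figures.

S₂/S₁ = (A₂/A₁)^z = 129^0.319
ln(S₂/S₁) = 0.319 × ln 129 = 0.319 × 4.8598 = 1.5503
S₂/S₁ = e^1.5503 ≈ 4.713

4.71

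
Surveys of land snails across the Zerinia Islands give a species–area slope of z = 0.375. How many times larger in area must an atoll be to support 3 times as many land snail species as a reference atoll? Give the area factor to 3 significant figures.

18.7

(A₂/A₁)^0.375 = 3, so A₂/A₁ = 3^(1/0.375) = 3^2.667
ln(A₂/A₁) = ln 3 / 0.375 = 1.0986 / 0.375 = 2.9296
A₂/A₁ = e^2.9296 ≈ 18.72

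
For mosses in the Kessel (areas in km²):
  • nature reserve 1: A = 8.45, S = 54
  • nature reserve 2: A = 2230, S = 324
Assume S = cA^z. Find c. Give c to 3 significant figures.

z = ln(S₂/S₁) / ln(A₂/A₁) = ln(324/54) / ln(2230/8.45) = 1.7918 / 5.5756 = 0.3214
c = S₁ / A₁^z = 54 / 8.45^0.3214 = 54 / 1.985 = 27.2

27.2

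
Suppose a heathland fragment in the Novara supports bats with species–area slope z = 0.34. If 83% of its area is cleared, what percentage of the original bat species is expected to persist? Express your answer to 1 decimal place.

54.7%

S_new/S_old = (A_new/A_old)^z = 0.17^0.34
= exp(0.34 × ln 0.17) = exp(0.34 × -1.7720) = exp(-0.6025) ≈ 0.5475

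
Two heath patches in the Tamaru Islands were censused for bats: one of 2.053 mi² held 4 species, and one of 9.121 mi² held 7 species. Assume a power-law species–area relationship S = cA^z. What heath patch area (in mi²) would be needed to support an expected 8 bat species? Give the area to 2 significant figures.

13 mi²

z = ln(7/4) / ln(9.121/2.053) = 0.5596 / 1.4913 = 0.3753
c = 4 / 2.053^0.3753 = 4 / 1.31 = 3.054
A = (8/3.054)^(1/0.3753) ⇒ ln A = ln(2.62)/0.3753 = 2.5664
A = e^2.5664 ≈ 13.02 mi²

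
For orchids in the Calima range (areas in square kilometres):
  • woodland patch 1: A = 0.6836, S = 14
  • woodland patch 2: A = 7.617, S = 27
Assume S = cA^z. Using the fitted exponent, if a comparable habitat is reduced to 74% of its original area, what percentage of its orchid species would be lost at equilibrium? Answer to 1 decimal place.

z = ln(27/14) / ln(7.617/0.6836) = 0.6568 / 2.4108 = 0.2724
S_new/S_old = (A_new/A_old)^z = 0.74^0.2724 = exp(0.2724 × -0.3011) = 0.9212
Fraction lost = 1 − 0.9212 = 0.07876

7.9%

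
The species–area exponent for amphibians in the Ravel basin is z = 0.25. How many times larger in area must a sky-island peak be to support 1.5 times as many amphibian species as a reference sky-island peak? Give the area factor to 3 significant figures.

5.06

(A₂/A₁)^0.25 = 1.5, so A₂/A₁ = 1.5^(1/0.25) = 1.5^4
ln(A₂/A₁) = ln 1.5 / 0.25 = 0.4055 / 0.25 = 1.6219
A₂/A₁ = e^1.6219 ≈ 5.062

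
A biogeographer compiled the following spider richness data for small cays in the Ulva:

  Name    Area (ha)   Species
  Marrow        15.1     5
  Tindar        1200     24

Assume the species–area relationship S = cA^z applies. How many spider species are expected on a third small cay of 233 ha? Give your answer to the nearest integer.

13

z = ln(24/5) / ln(1200/15.1) = 1.5686 / 4.3754 = 0.3585
c = 5 / 15.1^0.3585 = 5 / 2.647 = 1.889
S₃ = 1.889 × 233^0.3585 = 1.889 × 7.059 ≈ 13.34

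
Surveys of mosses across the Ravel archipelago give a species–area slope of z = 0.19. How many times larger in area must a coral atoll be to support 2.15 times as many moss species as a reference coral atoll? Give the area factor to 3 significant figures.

56.2

(A₂/A₁)^0.19 = 2.15, so A₂/A₁ = 2.15^(1/0.19) = 2.15^5.263
ln(A₂/A₁) = ln 2.15 / 0.19 = 0.7655 / 0.19 = 4.0288
A₂/A₁ = e^4.0288 ≈ 56.19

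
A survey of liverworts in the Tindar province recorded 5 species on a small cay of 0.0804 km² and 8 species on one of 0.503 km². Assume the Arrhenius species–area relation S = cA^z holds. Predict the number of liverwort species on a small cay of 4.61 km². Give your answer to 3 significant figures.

z = ln(8/5) / ln(0.503/0.0804) = 0.4700 / 1.8336 = 0.2563
c = 5 / 0.0804^0.2563 = 5 / 0.5241 = 9.541
S₃ = 9.541 × 4.61^0.2563 = 9.541 × 1.48 ≈ 14.12

14.1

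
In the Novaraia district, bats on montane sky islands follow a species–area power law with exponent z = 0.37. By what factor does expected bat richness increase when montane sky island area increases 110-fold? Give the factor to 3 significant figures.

5.69

S₂/S₁ = (A₂/A₁)^z = 110^0.37
ln(S₂/S₁) = 0.37 × ln 110 = 0.37 × 4.7005 = 1.7392
S₂/S₁ = e^1.7392 ≈ 5.693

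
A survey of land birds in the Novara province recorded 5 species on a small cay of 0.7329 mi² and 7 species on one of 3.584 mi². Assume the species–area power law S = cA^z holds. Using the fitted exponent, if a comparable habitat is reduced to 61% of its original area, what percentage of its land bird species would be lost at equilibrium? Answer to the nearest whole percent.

10%

z = ln(7/5) / ln(3.584/0.7329) = 0.3365 / 1.5872 = 0.2120
S_new/S_old = (A_new/A_old)^z = 0.61^0.2120 = exp(0.2120 × -0.4943) = 0.9005
Fraction lost = 1 − 0.9005 = 0.09948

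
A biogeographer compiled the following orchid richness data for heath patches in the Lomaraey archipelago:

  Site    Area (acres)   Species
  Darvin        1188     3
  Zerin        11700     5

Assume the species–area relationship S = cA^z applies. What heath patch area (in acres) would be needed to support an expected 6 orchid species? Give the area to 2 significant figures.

26000 acres

z = ln(5/3) / ln(11700/1188) = 0.5108 / 2.2873 = 0.2233
c = 3 / 1188^0.2233 = 3 / 4.861 = 0.6172
A = (6/0.6172)^(1/0.2233) ⇒ ln A = ln(9.721)/0.2233 = 10.1837
A = e^10.1837 ≈ 26469 acres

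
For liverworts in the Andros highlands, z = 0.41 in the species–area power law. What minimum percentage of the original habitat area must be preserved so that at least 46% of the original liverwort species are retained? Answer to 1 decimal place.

15.0%

Need (A_new/A_old)^0.41 = 0.46, so A_new/A_old = 0.46^(1/0.41) = 0.46^2.439
ln(A_new/A_old) = ln 0.46 / 0.41 = -0.7765 / 0.41 = -1.8940
A_new/A_old = e^-1.8940 ≈ 0.1505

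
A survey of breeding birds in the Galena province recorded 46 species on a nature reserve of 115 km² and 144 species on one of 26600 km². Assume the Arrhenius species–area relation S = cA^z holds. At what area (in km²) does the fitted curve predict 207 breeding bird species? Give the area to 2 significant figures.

150000 km²

z = ln(144/46) / ln(26600/115) = 1.1412 / 5.4437 = 0.2096
c = 46 / 115^0.2096 = 46 / 2.704 = 17.01
A = (207/17.01)^(1/0.2096) ⇒ ln A = ln(12.17)/0.2096 = 11.9198
A = e^11.9198 ≈ 150217 km²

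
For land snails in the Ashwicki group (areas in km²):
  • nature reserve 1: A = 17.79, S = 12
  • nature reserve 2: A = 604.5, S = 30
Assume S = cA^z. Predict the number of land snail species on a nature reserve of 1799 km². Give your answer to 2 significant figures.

40

z = ln(30/12) / ln(604.5/17.79) = 0.9163 / 3.5258 = 0.2599
c = 12 / 17.79^0.2599 = 12 / 2.113 = 5.679
S₃ = 5.679 × 1799^0.2599 = 5.679 × 7.013 ≈ 39.83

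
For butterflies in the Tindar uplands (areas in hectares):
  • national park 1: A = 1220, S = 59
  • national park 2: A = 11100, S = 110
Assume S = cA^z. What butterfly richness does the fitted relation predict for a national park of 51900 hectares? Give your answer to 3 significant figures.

z = ln(110/59) / ln(11100/1220) = 0.6229 / 2.2081 = 0.2821
c = 59 / 1220^0.2821 = 59 / 7.425 = 7.946
S₃ = 7.946 × 51900^0.2821 = 7.946 × 21.39 ≈ 170

170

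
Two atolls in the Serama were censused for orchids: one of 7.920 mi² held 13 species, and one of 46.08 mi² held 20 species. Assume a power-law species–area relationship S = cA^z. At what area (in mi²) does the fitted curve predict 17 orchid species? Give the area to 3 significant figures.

23.7 mi²

z = ln(20/13) / ln(46.08/7.92) = 0.4308 / 1.7610 = 0.2446
c = 13 / 7.92^0.2446 = 13 / 1.659 = 7.836
A = (17/7.836)^(1/0.2446) ⇒ ln A = ln(2.169)/0.2446 = 3.1660
A = e^3.1660 ≈ 23.71 mi²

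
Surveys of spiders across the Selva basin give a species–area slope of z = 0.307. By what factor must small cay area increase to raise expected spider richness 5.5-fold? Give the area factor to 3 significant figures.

258

(A₂/A₁)^0.307 = 5.5, so A₂/A₁ = 5.5^(1/0.307) = 5.5^3.257
ln(A₂/A₁) = ln 5.5 / 0.307 = 1.7047 / 0.307 = 5.5529
A₂/A₁ = e^5.5529 ≈ 258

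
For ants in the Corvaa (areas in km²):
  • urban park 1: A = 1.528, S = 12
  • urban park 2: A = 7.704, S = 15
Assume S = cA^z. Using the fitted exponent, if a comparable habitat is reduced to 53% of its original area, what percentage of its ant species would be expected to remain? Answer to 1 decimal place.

91.6%

z = ln(15/12) / ln(7.704/1.528) = 0.2231 / 1.6178 = 0.1379
S_new/S_old = (A_new/A_old)^z = 0.53^0.1379 = exp(0.1379 × -0.6349) = 0.9162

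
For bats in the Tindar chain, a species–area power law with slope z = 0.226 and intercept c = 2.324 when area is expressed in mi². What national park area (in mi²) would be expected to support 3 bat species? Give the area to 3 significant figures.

3 = 2.324 × A^0.226  ⇒  A^0.226 = 3/2.324 = 1.291
ln A = ln(1.291) / 0.226 = 0.2553 / 0.226 = 1.1297
A = e^1.1297 ≈ 3.095 mi²

3.09 mi²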